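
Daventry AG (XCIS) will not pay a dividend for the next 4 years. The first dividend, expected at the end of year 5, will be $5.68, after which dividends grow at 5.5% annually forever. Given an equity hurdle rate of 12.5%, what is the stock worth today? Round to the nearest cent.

Deferred-dividend DDM. At t=4 the remaining stream is a growing perpetuity with first payment D_5 = 5.68.
V_4 = D_5/(r−g) = 5.68/(0.125−0.055) = 81.1429
P₀ = V_4/(1+r)^4 = 81.1429/(1+0.125)^4 = 50.6571

$50.66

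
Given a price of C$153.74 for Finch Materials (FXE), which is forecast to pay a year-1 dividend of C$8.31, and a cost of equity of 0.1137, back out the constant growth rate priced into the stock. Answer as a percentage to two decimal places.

5.96%

From P₀ = D₁/(r − g), the implied growth is g = r − D₁/P₀.
g = 0.1137 − 8.31/153.74 = 0.1137 − 0.05405 = 0.05965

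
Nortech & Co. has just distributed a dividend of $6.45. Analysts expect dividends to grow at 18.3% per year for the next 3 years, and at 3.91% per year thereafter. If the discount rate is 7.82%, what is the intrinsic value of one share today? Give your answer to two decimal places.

$249.77

Two-stage DDM. Project D₁…D_3 at 0.183, terminal growth 0.0391, discount at r = 0.0782.
D_1 = 7.6304
D_2 = 9.0267
D_3 = 10.6786
Terminal value at t=3: TV = D_4/(r−g) = 11.0961/(0.0782−0.0391) = 283.7883
P₀ = 7.6304/(1+0.0782)^1 + 9.0267/(1+0.0782)^2 + 10.6786/(1+0.0782)^3 + 283.7883/(1+0.0782)^3 = 249.7718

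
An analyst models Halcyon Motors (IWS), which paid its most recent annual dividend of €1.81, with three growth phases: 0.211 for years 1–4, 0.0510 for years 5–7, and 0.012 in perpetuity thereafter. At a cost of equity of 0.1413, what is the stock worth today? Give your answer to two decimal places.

Three-stage DDM. Project D₁…D_7; terminal Gordon value at t=7 with g = 0.012; discount at r = 0.1413.
D_1 = 2.1919
D_2 = 2.6544
D_3 = 3.2145
D_4 = 3.8927
D_5 = 4.0913
D_6 = 4.2999
D_7 = 4.5192
TV_7 = 4.5734/(0.1413−0.012) = 35.3708
P₀ = Σ Dₜ/(1+r)ᵗ + TV_7/(1+r)^7 = 28.2883

€28.29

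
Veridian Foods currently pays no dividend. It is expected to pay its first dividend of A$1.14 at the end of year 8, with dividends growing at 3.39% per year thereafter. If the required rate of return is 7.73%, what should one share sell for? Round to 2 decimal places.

A$15.60

Deferred-dividend DDM. At t=7 the remaining stream is a growing perpetuity with first payment D_8 = 1.14.
V_7 = D_8/(r−g) = 1.14/(0.0773−0.0339) = 26.2673
P₀ = V_7/(1+r)^7 = 26.2673/(1+0.0773)^7 = 15.5976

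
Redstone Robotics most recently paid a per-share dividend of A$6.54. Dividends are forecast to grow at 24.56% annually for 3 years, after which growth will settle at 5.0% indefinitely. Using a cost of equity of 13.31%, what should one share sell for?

Two-stage DDM. Project D₁…D_3 at 0.2456, terminal growth 0.05, discount at r = 0.1331.
D_1 = 8.1462
D_2 = 10.1469
D_3 = 12.6390
Terminal value at t=3: TV = D_4/(r−g) = 13.2710/(0.1331−0.05) = 159.6989
P₀ = 8.1462/(1+0.1331)^1 + 10.1469/(1+0.1331)^2 + 12.6390/(1+0.1331)^3 + 159.6989/(1+0.1331)^3 = 133.5536

A$133.55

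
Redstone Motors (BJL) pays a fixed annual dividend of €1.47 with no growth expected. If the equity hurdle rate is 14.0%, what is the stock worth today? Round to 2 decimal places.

Zero-growth DDM (perpetuity): P₀ = D/r = 1.47 / 0.14 = 10.5000

€10.50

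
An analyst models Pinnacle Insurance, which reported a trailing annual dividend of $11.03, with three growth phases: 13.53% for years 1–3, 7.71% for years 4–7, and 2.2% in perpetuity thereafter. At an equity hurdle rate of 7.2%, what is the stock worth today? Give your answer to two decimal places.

$363.11

Three-stage DDM. Project D₁…D_7; terminal Gordon value at t=7 with g = 0.022; discount at r = 0.072.
D_1 = 12.5224
D_2 = 14.2166
D_3 = 16.1401
D_4 = 17.3845
D_5 = 18.7249
D_6 = 20.1686
D_7 = 21.7236
TV_7 = 22.2015/(0.072−0.022) = 444.0301
P₀ = Σ Dₜ/(1+r)ᵗ + TV_7/(1+r)^7 = 363.1150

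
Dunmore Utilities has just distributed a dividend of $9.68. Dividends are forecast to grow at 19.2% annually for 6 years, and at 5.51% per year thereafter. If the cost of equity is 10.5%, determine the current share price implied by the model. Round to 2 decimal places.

Two-stage DDM. Project D₁…D_6 at 0.192, terminal growth 0.0551, discount at r = 0.105.
D_1 = 11.5386
D_2 = 13.7540
D_3 = 16.3947
D_4 = 19.5425
D_5 = 23.2947
D_6 = 27.7673
Terminal value at t=6: TV = D_7/(r−g) = 29.2972/(0.105−0.0551) = 587.1188
P₀ = 11.5386/(1+0.105)^1 + 13.7540/(1+0.105)^2 + 16.3947/(1+0.105)^3 + 19.5425/(1+0.105)^4 + 23.2947/(1+0.105)^5 + 27.7673/(1+0.105)^6 + 587.1188/(1+0.105)^6 = 398.8752

$398.88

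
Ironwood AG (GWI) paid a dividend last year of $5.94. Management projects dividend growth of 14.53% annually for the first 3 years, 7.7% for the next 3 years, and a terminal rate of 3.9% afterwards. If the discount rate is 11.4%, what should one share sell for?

Three-stage DDM. Project D₁…D_6; terminal Gordon value at t=6 with g = 0.039; discount at r = 0.114.
D_1 = 6.8031
D_2 = 7.7916
D_3 = 8.9237
D_4 = 9.6108
D_5 = 10.3508
D_6 = 11.1479
TV_6 = 11.5826/(0.114−0.039) = 154.4350
P₀ = Σ Dₜ/(1+r)ᵗ + TV_6/(1+r)^6 = 117.7511

$117.75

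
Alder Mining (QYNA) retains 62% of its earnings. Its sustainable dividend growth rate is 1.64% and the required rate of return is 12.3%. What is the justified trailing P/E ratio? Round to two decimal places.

3.62

Payout ratio b = 1 − 0.62 = 0.38.
Justified trailing P/E = b(1+g)/(r−g) = 0.38×(1+0.0164)/(0.123−0.0164) = 3.6232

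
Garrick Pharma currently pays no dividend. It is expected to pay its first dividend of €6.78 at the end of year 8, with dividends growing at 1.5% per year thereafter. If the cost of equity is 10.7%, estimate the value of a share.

€36.17

Deferred-dividend DDM. At t=7 the remaining stream is a growing perpetuity with first payment D_8 = 6.78.
V_7 = D_8/(r−g) = 6.78/(0.107−0.015) = 73.6957
P₀ = V_7/(1+r)^7 = 73.6957/(1+0.107)^7 = 36.1750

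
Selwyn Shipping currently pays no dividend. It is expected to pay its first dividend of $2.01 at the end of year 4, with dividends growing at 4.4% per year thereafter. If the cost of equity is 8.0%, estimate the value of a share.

Deferred-dividend DDM. At t=3 the remaining stream is a growing perpetuity with first payment D_4 = 2.01.
V_3 = D_4/(r−g) = 2.01/(0.08−0.044) = 55.8333
P₀ = V_3/(1+r)^3 = 55.8333/(1+0.08)^3 = 44.3223

$44.32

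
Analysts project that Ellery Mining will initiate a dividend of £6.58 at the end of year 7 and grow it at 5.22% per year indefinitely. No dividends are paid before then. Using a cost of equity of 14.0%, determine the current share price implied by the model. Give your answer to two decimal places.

Deferred-dividend DDM. At t=6 the remaining stream is a growing perpetuity with first payment D_7 = 6.58.
V_6 = D_7/(r−g) = 6.58/(0.14−0.0522) = 74.9431
P₀ = V_6/(1+r)^6 = 74.9431/(1+0.14)^6 = 34.1430

£34.14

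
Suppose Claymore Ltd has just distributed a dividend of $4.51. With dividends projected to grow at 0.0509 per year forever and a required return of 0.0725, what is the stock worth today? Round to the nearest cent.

Gordon growth model: P₀ = D₁/(r − g). D₁ = 4.51 × (1 + 0.0509) = 4.7396.
P₀ = 4.7396 / (0.0725 − 0.0509) = 4.7396 / 0.0216 = 219.4240

$219.42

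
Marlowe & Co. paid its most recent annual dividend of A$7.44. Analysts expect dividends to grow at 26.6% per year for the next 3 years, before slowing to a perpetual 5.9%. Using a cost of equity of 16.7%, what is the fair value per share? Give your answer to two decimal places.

A$119.47

Two-stage DDM. Project D₁…D_3 at 0.266, terminal growth 0.059, discount at r = 0.167.
D_1 = 9.4190
D_2 = 11.9245
D_3 = 15.0964
Terminal value at t=3: TV = D_4/(r−g) = 15.9871/(0.167−0.059) = 148.0288
P₀ = 9.4190/(1+0.167)^1 + 11.9245/(1+0.167)^2 + 15.0964/(1+0.167)^3 + 148.0288/(1+0.167)^3 = 119.4651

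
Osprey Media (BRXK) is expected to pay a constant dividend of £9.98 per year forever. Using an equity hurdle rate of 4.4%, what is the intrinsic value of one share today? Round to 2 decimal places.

£226.82

Zero-growth DDM (perpetuity): P₀ = D/r = 9.98 / 0.044 = 226.8182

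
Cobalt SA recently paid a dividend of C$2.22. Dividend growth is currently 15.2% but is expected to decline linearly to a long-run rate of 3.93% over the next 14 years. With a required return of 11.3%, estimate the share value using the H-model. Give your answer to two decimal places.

C$55.07

H-model: P₀ = D₀[(1+g_L) + H(g_S−g_L)]/(r−g_L), with H = 14/2 = 7.
P₀ = 2.22 × [(1+0.0393) + 7×(0.152−0.0393)] / (0.113−0.0393)
   = 2.22 × 1.8282 / 0.0737 = 55.0693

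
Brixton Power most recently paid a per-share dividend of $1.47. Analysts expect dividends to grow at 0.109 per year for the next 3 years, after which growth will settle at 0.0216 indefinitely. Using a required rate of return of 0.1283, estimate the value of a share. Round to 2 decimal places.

Two-stage DDM. Project D₁…D_3 at 0.109, terminal growth 0.0216, discount at r = 0.1283.
D_1 = 1.6302
D_2 = 1.8079
D_3 = 2.0050
Terminal value at t=3: TV = D_4/(r−g) = 2.0483/(0.1283−0.0216) = 19.1968
P₀ = 1.6302/(1+0.1283)^1 + 1.8079/(1+0.1283)^2 + 2.0050/(1+0.1283)^3 + 19.1968/(1+0.1283)^3 = 17.6254

$17.63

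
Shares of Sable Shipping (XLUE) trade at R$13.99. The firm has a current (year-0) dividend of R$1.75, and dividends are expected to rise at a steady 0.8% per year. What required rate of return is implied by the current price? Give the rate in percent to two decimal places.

Rearranging the constant-growth DDM: r = D₁/P₀ + g.
D₁ = 1.75 × (1 + 0.008) = 1.7640.
r = 1.7640 / 13.99 + 0.008 = 0.12609 + 0.008 = 0.13409

13.41%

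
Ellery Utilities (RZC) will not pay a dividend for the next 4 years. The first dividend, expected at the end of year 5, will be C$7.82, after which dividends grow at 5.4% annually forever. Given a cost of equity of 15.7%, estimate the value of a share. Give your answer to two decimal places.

C$42.37

Deferred-dividend DDM. At t=4 the remaining stream is a growing perpetuity with first payment D_5 = 7.82.
V_4 = D_5/(r−g) = 7.82/(0.157−0.054) = 75.9223
P₀ = V_4/(1+r)^4 = 75.9223/(1+0.157)^4 = 42.3678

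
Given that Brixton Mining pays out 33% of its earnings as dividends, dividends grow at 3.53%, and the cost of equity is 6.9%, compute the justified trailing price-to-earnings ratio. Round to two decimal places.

10.14

Justified trailing P/E = b(1+g)/(r−g) = 0.33×(1+0.0353)/(0.069−0.0353) = 10.1380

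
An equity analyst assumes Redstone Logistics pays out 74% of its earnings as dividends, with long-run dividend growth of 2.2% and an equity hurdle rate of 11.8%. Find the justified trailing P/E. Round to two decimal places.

Justified trailing P/E = b(1+g)/(r−g) = 0.74×(1+0.022)/(0.118−0.022) = 7.8779

7.88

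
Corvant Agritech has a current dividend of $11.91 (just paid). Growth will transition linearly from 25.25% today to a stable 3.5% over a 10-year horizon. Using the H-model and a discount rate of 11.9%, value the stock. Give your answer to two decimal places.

$300.94

H-model: P₀ = D₀[(1+g_L) + H(g_S−g_L)]/(r−g_L), with H = 10/2 = 5.
P₀ = 11.91 × [(1+0.035) + 5×(0.2525−0.035)] / (0.119−0.035)
   = 11.91 × 2.1225 / 0.084 = 300.9402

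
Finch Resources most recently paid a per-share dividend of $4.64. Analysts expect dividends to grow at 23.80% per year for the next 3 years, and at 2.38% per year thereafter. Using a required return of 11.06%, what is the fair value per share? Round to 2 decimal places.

$93.17

Two-stage DDM. Project D₁…D_3 at 0.238, terminal growth 0.0238, discount at r = 0.1106.
D_1 = 5.7443
D_2 = 7.1115
D_3 = 8.8040
Terminal value at t=3: TV = D_4/(r−g) = 9.0135/(0.1106−0.0238) = 103.8425
P₀ = 5.7443/(1+0.1106)^1 + 7.1115/(1+0.1106)^2 + 8.8040/(1+0.1106)^3 + 103.8425/(1+0.1106)^3 = 93.1706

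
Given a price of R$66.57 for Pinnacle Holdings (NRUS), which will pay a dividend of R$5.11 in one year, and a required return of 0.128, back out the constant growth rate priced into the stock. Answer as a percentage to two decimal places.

5.12%

From P₀ = D₁/(r − g), the implied growth is g = r − D₁/P₀.
g = 0.128 − 5.11/66.57 = 0.128 − 0.07676 = 0.05124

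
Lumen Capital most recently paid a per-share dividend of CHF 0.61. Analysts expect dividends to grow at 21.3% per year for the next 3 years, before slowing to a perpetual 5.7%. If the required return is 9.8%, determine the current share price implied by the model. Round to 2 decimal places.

CHF 23.44

Two-stage DDM. Project D₁…D_3 at 0.213, terminal growth 0.057, discount at r = 0.098.
D_1 = 0.7399
D_2 = 0.8975
D_3 = 1.0887
Terminal value at t=3: TV = D_4/(r−g) = 1.1508/(0.098−0.057) = 28.0675
P₀ = 0.7399/(1+0.098)^1 + 0.8975/(1+0.098)^2 + 1.0887/(1+0.098)^3 + 28.0675/(1+0.098)^3 = 23.4438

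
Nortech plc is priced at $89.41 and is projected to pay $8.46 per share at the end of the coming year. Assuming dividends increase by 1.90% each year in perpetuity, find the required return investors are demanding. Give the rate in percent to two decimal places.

11.36%

Rearranging the constant-growth DDM: r = D₁/P₀ + g.
r = 8.4600 / 89.41 + 0.019 = 0.09462 + 0.019 = 0.11362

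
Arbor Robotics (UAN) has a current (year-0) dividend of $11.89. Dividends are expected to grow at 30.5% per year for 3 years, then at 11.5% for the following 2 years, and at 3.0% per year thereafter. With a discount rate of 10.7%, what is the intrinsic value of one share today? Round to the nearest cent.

$353.75

Three-stage DDM. Project D₁…D_5; terminal Gordon value at t=5 with g = 0.03; discount at r = 0.107.
D_1 = 15.5165
D_2 = 20.2490
D_3 = 26.4249
D_4 = 29.4638
D_5 = 32.8521
TV_5 = 33.8377/(0.107−0.03) = 439.4502
P₀ = Σ Dₜ/(1+r)ᵗ + TV_5/(1+r)^5 = 353.7465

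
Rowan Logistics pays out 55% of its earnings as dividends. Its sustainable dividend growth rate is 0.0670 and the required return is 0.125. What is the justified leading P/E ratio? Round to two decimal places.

Justified leading P/E = b/(r−g) = 0.55/(0.125−0.067) = 9.4828

9.48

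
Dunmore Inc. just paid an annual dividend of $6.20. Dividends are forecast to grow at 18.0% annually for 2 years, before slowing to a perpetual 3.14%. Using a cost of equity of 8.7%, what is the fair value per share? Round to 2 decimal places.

Two-stage DDM. Project D₁…D_2 at 0.18, terminal growth 0.0314, discount at r = 0.087.
D_1 = 7.3160
D_2 = 8.6329
Terminal value at t=2: TV = D_3/(r−g) = 8.9040/(0.087−0.0314) = 160.1430
P₀ = 7.3160/(1+0.087)^1 + 8.6329/(1+0.087)^2 + 160.1430/(1+0.087)^2 = 149.5710

$149.57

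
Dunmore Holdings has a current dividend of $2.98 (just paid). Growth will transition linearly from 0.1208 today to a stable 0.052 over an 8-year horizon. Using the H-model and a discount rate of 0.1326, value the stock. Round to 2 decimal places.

$49.07

H-model: P₀ = D₀[(1+g_L) + H(g_S−g_L)]/(r−g_L), with H = 8/2 = 4.
P₀ = 2.98 × [(1+0.052) + 4×(0.1208−0.052)] / (0.1326−0.052)
   = 2.98 × 1.3272 / 0.0806 = 49.0702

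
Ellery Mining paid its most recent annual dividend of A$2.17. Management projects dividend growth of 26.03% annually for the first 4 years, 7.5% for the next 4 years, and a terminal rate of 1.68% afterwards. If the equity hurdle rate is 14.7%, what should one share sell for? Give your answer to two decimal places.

Three-stage DDM. Project D₁…D_8; terminal Gordon value at t=8 with g = 0.0168; discount at r = 0.147.
D_1 = 2.7349
D_2 = 3.4467
D_3 = 4.3439
D_4 = 5.4746
D_5 = 5.8852
D_6 = 6.3266
D_7 = 6.8011
D_8 = 7.3112
TV_8 = 7.4340/(0.147−0.0168) = 57.0971
P₀ = Σ Dₜ/(1+r)ᵗ + TV_8/(1+r)^8 = 40.8925

A$40.89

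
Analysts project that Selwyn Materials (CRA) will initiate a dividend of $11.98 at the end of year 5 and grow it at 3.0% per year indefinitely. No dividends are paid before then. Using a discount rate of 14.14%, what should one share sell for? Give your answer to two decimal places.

$63.36

Deferred-dividend DDM. At t=4 the remaining stream is a growing perpetuity with first payment D_5 = 11.98.
V_4 = D_5/(r−g) = 11.98/(0.1414−0.03) = 107.5404
P₀ = V_4/(1+r)^4 = 107.5404/(1+0.1414)^4 = 63.3607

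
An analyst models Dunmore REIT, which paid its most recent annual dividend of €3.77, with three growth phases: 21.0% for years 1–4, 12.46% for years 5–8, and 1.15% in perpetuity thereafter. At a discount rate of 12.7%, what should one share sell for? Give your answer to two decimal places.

€81.50

Three-stage DDM. Project D₁…D_8; terminal Gordon value at t=8 with g = 0.0115; discount at r = 0.127.
D_1 = 4.5617
D_2 = 5.5197
D_3 = 6.6788
D_4 = 8.0813
D_5 = 9.0883
D_6 = 10.2207
D_7 = 11.4942
D_8 = 12.9263
TV_8 = 13.0750/(0.127−0.0115) = 113.2033
P₀ = Σ Dₜ/(1+r)ᵗ + TV_8/(1+r)^8 = 81.4977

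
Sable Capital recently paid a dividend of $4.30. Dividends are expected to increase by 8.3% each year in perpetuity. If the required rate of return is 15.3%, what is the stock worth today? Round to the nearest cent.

$66.53

Gordon growth model: P₀ = D₁/(r − g). D₁ = 4.30 × (1 + 0.083) = 4.6569.
P₀ = 4.6569 / (0.153 − 0.083) = 4.6569 / 0.07 = 66.5271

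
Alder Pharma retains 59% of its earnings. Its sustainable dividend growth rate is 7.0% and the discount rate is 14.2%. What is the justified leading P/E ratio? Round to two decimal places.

5.69

Payout ratio b = 1 − 0.59 = 0.41.
Justified leading P/E = b/(r−g) = 0.41/(0.142−0.07) = 5.6944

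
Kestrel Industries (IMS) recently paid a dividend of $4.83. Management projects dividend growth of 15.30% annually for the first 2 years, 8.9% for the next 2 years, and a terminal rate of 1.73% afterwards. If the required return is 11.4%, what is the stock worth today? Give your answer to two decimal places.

$72.19

Three-stage DDM. Project D₁…D_4; terminal Gordon value at t=4 with g = 0.0173; discount at r = 0.114.
D_1 = 5.5690
D_2 = 6.4210
D_3 = 6.9925
D_4 = 7.6149
TV_4 = 7.7466/(0.114−0.0173) = 80.1095
P₀ = Σ Dₜ/(1+r)ᵗ + TV_4/(1+r)^4 = 72.1924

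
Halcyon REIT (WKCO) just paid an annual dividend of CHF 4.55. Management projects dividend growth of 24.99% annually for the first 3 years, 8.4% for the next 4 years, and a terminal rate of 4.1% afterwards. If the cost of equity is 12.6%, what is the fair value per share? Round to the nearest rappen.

CHF 105.00

Three-stage DDM. Project D₁…D_7; terminal Gordon value at t=7 with g = 0.041; discount at r = 0.126.
D_1 = 5.6870
D_2 = 7.1082
D_3 = 8.8846
D_4 = 9.6309
D_5 = 10.4399
D_6 = 11.3168
D_7 = 12.2675
TV_7 = 12.7704/(0.126−0.041) = 150.2402
P₀ = Σ Dₜ/(1+r)ᵗ + TV_7/(1+r)^7 = 105.0036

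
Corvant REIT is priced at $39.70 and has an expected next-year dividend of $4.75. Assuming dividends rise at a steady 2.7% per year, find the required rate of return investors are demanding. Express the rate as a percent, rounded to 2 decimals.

14.66%

Rearranging the constant-growth DDM: r = D₁/P₀ + g.
r = 4.7500 / 39.70 + 0.027 = 0.11965 + 0.027 = 0.14665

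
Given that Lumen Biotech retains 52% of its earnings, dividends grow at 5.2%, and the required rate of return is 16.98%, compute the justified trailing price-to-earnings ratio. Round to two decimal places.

Payout ratio b = 1 − 0.52 = 0.48.
Justified trailing P/E = b(1+g)/(r−g) = 0.48×(1+0.052)/(0.1698−0.052) = 4.2866

4.29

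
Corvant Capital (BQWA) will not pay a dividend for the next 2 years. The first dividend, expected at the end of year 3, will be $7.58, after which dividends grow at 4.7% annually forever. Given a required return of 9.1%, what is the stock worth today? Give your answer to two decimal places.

Deferred-dividend DDM. At t=2 the remaining stream is a growing perpetuity with first payment D_3 = 7.58.
V_2 = D_3/(r−g) = 7.58/(0.091−0.047) = 172.2727
P₀ = V_2/(1+r)^2 = 172.2727/(1+0.091)^2 = 144.7328

$144.73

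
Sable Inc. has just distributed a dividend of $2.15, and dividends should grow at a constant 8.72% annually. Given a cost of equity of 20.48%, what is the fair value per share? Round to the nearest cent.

Gordon growth model: P₀ = D₁/(r − g). D₁ = 2.15 × (1 + 0.0872) = 2.3375.
P₀ = 2.3375 / (0.2048 − 0.0872) = 2.3375 / 0.1176 = 19.8765

$19.88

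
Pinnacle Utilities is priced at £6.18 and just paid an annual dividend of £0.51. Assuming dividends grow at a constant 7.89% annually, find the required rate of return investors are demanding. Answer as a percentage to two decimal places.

Rearranging the constant-growth DDM: r = D₁/P₀ + g.
D₁ = 0.51 × (1 + 0.0789) = 0.5502.
r = 0.5502 / 6.18 + 0.0789 = 0.08904 + 0.0789 = 0.16794

16.79%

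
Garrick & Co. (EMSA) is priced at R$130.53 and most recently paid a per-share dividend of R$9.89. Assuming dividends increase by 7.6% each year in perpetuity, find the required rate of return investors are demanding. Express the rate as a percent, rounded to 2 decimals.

Rearranging the constant-growth DDM: r = D₁/P₀ + g.
D₁ = 9.89 × (1 + 0.076) = 10.6416.
r = 10.6416 / 130.53 + 0.076 = 0.08153 + 0.076 = 0.15753

15.75%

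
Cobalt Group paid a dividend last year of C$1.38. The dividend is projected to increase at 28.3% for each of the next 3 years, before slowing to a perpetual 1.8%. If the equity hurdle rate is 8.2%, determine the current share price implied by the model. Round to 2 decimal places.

Two-stage DDM. Project D₁…D_3 at 0.283, terminal growth 0.018, discount at r = 0.082.
D_1 = 1.7705
D_2 = 2.2716
D_3 = 2.9145
Terminal value at t=3: TV = D_4/(r−g) = 2.9669/(0.082−0.018) = 46.3582
P₀ = 1.7705/(1+0.082)^1 + 2.2716/(1+0.082)^2 + 2.9145/(1+0.082)^3 + 46.3582/(1+0.082)^3 = 42.4745

C$42.47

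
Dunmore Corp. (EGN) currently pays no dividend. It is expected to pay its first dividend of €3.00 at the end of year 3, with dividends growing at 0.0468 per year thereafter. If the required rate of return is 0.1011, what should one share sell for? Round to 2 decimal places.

Deferred-dividend DDM. At t=2 the remaining stream is a growing perpetuity with first payment D_3 = 3.00.
V_2 = D_3/(r−g) = 3.00/(0.1011−0.0468) = 55.2486
P₀ = V_2/(1+r)^2 = 55.2486/(1+0.1011)^2 = 45.5688

€45.57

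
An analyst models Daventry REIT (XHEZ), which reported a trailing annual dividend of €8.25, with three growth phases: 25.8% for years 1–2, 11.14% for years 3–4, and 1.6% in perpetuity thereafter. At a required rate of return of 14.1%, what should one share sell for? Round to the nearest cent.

€115.75

Three-stage DDM. Project D₁…D_4; terminal Gordon value at t=4 with g = 0.016; discount at r = 0.141.
D_1 = 10.3785
D_2 = 13.0562
D_3 = 14.5106
D_4 = 16.1271
TV_4 = 16.3851/(0.141−0.016) = 131.0810
P₀ = Σ Dₜ/(1+r)ᵗ + TV_4/(1+r)^4 = 115.7470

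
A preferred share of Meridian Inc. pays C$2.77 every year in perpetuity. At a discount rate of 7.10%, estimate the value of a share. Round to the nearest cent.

Zero-growth DDM (perpetuity): P₀ = D/r = 2.77 / 0.071 = 39.0141

C$39.01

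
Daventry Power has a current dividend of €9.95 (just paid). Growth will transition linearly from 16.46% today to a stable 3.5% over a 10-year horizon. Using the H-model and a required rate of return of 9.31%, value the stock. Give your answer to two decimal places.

H-model: P₀ = D₀[(1+g_L) + H(g_S−g_L)]/(r−g_L), with H = 10/2 = 5.
P₀ = 9.95 × [(1+0.035) + 5×(0.1646−0.035)] / (0.0931−0.035)
   = 9.95 × 1.6830 / 0.0581 = 288.2246

€288.22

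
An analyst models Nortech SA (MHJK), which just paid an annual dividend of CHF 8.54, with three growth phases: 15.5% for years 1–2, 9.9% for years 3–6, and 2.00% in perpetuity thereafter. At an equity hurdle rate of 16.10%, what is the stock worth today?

Three-stage DDM. Project D₁…D_6; terminal Gordon value at t=6 with g = 0.02; discount at r = 0.161.
D_1 = 9.8637
D_2 = 11.3926
D_3 = 12.5204
D_4 = 13.7600
D_5 = 15.1222
D_6 = 16.6193
TV_6 = 16.9517/(0.161−0.02) = 120.2247
P₀ = Σ Dₜ/(1+r)ᵗ + TV_6/(1+r)^6 = 95.5676

CHF 95.57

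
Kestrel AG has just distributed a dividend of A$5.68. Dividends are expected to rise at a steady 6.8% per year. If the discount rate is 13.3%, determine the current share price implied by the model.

A$93.33

Gordon growth model: P₀ = D₁/(r − g). D₁ = 5.68 × (1 + 0.068) = 6.0662.
P₀ = 6.0662 / (0.133 − 0.068) = 6.0662 / 0.065 = 93.3268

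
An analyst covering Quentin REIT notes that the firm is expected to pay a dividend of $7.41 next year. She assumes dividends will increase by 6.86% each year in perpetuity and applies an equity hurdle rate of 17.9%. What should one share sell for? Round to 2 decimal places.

Gordon growth model: P₀ = D₁/(r − g), with D₁ = 7.41 given directly.
P₀ = 7.4100 / (0.179 − 0.0686) = 7.4100 / 0.1104 = 67.1196

$67.12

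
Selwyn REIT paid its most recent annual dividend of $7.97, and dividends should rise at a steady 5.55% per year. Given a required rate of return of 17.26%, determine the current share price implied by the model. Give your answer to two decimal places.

Gordon growth model: P₀ = D₁/(r − g). D₁ = 7.97 × (1 + 0.0555) = 8.4123.
P₀ = 8.4123 / (0.1726 − 0.0555) = 8.4123 / 0.1171 = 71.8389

$71.84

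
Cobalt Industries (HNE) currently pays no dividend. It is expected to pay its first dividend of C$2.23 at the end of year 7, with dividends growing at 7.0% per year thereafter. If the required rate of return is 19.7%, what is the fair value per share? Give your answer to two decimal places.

Deferred-dividend DDM. At t=6 the remaining stream is a growing perpetuity with first payment D_7 = 2.23.
V_6 = D_7/(r−g) = 2.23/(0.197−0.07) = 17.5591
P₀ = V_6/(1+r)^6 = 17.5591/(1+0.197)^6 = 5.9695

C$5.97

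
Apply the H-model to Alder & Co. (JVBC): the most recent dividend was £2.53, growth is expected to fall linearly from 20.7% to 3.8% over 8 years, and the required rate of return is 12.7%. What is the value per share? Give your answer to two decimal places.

H-model: P₀ = D₀[(1+g_L) + H(g_S−g_L)]/(r−g_L), with H = 8/2 = 4.
P₀ = 2.53 × [(1+0.038) + 4×(0.207−0.038)] / (0.127−0.038)
   = 2.53 × 1.7140 / 0.089 = 48.7238

£48.72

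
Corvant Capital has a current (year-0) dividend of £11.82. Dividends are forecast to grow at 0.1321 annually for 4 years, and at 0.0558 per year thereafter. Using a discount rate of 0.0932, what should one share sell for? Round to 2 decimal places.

Two-stage DDM. Project D₁…D_4 at 0.1321, terminal growth 0.0558, discount at r = 0.0932.
D_1 = 13.3814
D_2 = 15.1491
D_3 = 17.1503
D_4 = 19.4159
Terminal value at t=4: TV = D_5/(r−g) = 20.4993/(0.0932−0.0558) = 548.1087
P₀ = 13.3814/(1+0.0932)^1 + 15.1491/(1+0.0932)^2 + 17.1503/(1+0.0932)^3 + 19.4159/(1+0.0932)^4 + 548.1087/(1+0.0932)^4 = 435.4058

£435.41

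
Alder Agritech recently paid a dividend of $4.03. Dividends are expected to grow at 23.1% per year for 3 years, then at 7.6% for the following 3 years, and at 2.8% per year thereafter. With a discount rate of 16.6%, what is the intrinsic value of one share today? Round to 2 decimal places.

$53.39

Three-stage DDM. Project D₁…D_6; terminal Gordon value at t=6 with g = 0.028; discount at r = 0.166.
D_1 = 4.9609
D_2 = 6.1069
D_3 = 7.5176
D_4 = 8.0889
D_5 = 8.7037
D_6 = 9.3652
TV_6 = 9.6274/(0.166−0.028) = 69.7638
P₀ = Σ Dₜ/(1+r)ᵗ + TV_6/(1+r)^6 = 53.3913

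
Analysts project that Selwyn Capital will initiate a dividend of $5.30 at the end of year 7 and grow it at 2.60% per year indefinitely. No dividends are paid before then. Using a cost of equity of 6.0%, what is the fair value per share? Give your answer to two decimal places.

Deferred-dividend DDM. At t=6 the remaining stream is a growing perpetuity with first payment D_7 = 5.30.
V_6 = D_7/(r−g) = 5.30/(0.06−0.026) = 155.8824
P₀ = V_6/(1+r)^6 = 155.8824/(1+0.06)^6 = 109.8909

$109.89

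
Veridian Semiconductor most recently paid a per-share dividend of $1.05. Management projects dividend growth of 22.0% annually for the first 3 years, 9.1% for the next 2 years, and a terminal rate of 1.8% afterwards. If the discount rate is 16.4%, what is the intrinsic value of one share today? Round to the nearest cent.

Three-stage DDM. Project D₁…D_5; terminal Gordon value at t=5 with g = 0.018; discount at r = 0.164.
D_1 = 1.2810
D_2 = 1.5628
D_3 = 1.9066
D_4 = 2.0801
D_5 = 2.2694
TV_5 = 2.3103/(0.164−0.018) = 15.8239
P₀ = Σ Dₜ/(1+r)ᵗ + TV_5/(1+r)^5 = 13.0635

$13.06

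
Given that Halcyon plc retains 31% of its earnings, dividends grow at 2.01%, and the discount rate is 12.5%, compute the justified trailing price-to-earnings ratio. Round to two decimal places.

6.71

Payout ratio b = 1 − 0.31 = 0.69.
Justified trailing P/E = b(1+g)/(r−g) = 0.69×(1+0.0201)/(0.125−0.0201) = 6.7099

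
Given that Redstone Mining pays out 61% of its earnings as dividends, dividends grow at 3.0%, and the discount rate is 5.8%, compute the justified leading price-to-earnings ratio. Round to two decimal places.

Justified leading P/E = b/(r−g) = 0.61/(0.058−0.03) = 21.7857

21.79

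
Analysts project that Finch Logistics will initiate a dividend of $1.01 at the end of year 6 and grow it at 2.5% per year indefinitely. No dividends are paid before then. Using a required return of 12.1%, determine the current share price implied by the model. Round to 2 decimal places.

$5.94

Deferred-dividend DDM. At t=5 the remaining stream is a growing perpetuity with first payment D_6 = 1.01.
V_5 = D_6/(r−g) = 1.01/(0.121−0.025) = 10.5208
P₀ = V_5/(1+r)^5 = 10.5208/(1+0.121)^5 = 5.9432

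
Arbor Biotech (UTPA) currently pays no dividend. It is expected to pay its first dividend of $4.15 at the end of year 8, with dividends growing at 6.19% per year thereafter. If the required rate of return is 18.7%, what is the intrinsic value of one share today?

$9.99

Deferred-dividend DDM. At t=7 the remaining stream is a growing perpetuity with first payment D_8 = 4.15.
V_7 = D_8/(r−g) = 4.15/(0.187−0.0619) = 33.1735
P₀ = V_7/(1+r)^7 = 33.1735/(1+0.187)^7 = 9.9916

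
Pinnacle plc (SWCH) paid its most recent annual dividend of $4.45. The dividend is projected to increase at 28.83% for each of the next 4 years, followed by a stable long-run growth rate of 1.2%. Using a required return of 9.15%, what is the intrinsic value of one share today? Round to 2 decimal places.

$137.34

Two-stage DDM. Project D₁…D_4 at 0.2883, terminal growth 0.012, discount at r = 0.0915.
D_1 = 5.7329
D_2 = 7.3857
D_3 = 9.5150
D_4 = 12.2582
Terminal value at t=4: TV = D_5/(r−g) = 12.4053/(0.0915−0.012) = 156.0420
P₀ = 5.7329/(1+0.0915)^1 + 7.3857/(1+0.0915)^2 + 9.5150/(1+0.0915)^3 + 12.2582/(1+0.0915)^4 + 156.0420/(1+0.0915)^4 = 137.3429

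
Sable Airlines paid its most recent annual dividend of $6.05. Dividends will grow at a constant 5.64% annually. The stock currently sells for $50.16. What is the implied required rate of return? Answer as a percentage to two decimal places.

Rearranging the constant-growth DDM: r = D₁/P₀ + g.
D₁ = 6.05 × (1 + 0.0564) = 6.3912.
r = 6.3912 / 50.16 + 0.0564 = 0.12742 + 0.0564 = 0.18382

18.38%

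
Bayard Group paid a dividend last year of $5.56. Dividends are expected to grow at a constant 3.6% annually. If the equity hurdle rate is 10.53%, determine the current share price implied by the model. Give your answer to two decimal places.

$83.12

Gordon growth model: P₀ = D₁/(r − g). D₁ = 5.56 × (1 + 0.036) = 5.7602.
P₀ = 5.7602 / (0.1053 − 0.036) = 5.7602 / 0.0693 = 83.1192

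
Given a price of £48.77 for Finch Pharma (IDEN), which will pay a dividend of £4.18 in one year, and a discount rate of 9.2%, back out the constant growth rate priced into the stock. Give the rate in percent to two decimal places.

0.63%

From P₀ = D₁/(r − g), the implied growth is g = r − D₁/P₀.
g = 0.092 − 4.18/48.77 = 0.092 − 0.08571 = 0.00629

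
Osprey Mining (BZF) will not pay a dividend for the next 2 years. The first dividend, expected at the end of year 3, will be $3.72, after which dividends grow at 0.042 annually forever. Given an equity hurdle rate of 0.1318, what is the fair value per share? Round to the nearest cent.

$32.34

Deferred-dividend DDM. At t=2 the remaining stream is a growing perpetuity with first payment D_3 = 3.72.
V_2 = D_3/(r−g) = 3.72/(0.1318−0.042) = 41.4254
P₀ = V_2/(1+r)^2 = 41.4254/(1+0.1318)^2 = 32.3390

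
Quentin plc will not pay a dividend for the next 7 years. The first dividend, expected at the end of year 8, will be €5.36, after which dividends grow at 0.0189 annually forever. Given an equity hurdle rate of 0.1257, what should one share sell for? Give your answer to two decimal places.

€21.91

Deferred-dividend DDM. At t=7 the remaining stream is a growing perpetuity with first payment D_8 = 5.36.
V_7 = D_8/(r−g) = 5.36/(0.1257−0.0189) = 50.1873
P₀ = V_7/(1+r)^7 = 50.1873/(1+0.1257)^7 = 21.9096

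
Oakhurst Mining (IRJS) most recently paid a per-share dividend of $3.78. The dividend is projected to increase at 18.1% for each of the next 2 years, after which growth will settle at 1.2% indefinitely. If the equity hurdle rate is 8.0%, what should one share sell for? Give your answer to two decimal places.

Two-stage DDM. Project D₁…D_2 at 0.181, terminal growth 0.012, discount at r = 0.08.
D_1 = 4.4642
D_2 = 5.2722
Terminal value at t=2: TV = D_3/(r−g) = 5.3355/(0.08−0.012) = 78.4627
P₀ = 4.4642/(1+0.08)^1 + 5.2722/(1+0.08)^2 + 78.4627/(1+0.08)^2 = 75.9227

$75.92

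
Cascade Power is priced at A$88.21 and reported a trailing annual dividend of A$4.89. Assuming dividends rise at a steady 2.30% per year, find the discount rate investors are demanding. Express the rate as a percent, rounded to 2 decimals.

7.97%

Rearranging the constant-growth DDM: r = D₁/P₀ + g.
D₁ = 4.89 × (1 + 0.023) = 5.0025.
r = 5.0025 / 88.21 + 0.023 = 0.05671 + 0.023 = 0.07971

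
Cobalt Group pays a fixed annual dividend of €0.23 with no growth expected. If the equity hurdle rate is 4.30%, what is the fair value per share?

€5.35

Zero-growth DDM (perpetuity): P₀ = D/r = 0.23 / 0.043 = 5.3488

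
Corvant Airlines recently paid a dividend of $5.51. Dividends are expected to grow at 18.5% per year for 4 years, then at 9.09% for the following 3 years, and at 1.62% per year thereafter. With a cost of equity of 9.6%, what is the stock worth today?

$143.83

Three-stage DDM. Project D₁…D_7; terminal Gordon value at t=7 with g = 0.0162; discount at r = 0.096.
D_1 = 6.5293
D_2 = 7.7373
D_3 = 9.1687
D_4 = 10.8649
D_5 = 11.8525
D_6 = 12.9299
D_7 = 14.1052
TV_7 = 14.3337/(0.096−0.0162) = 179.6206
P₀ = Σ Dₜ/(1+r)ᵗ + TV_7/(1+r)^7 = 143.8270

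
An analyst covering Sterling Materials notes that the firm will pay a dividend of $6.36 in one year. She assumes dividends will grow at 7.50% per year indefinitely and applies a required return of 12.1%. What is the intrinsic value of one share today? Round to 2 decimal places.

$138.26

Gordon growth model: P₀ = D₁/(r − g), with D₁ = 6.36 given directly.
P₀ = 6.3600 / (0.121 − 0.075) = 6.3600 / 0.046 = 138.2609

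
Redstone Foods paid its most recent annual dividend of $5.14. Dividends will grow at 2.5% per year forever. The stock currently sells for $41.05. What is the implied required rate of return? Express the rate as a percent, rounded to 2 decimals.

15.33%

Rearranging the constant-growth DDM: r = D₁/P₀ + g.
D₁ = 5.14 × (1 + 0.025) = 5.2685.
r = 5.2685 / 41.05 + 0.025 = 0.12834 + 0.025 = 0.15334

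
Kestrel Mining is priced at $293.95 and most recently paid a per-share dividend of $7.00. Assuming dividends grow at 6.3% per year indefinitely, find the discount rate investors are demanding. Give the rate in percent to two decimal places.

8.83%

Rearranging the constant-growth DDM: r = D₁/P₀ + g.
D₁ = 7.00 × (1 + 0.063) = 7.4410.
r = 7.4410 / 293.95 + 0.063 = 0.02531 + 0.063 = 0.08831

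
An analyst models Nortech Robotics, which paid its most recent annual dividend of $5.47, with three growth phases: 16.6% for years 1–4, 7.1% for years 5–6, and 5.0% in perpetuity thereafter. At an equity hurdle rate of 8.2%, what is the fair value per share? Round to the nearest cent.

Three-stage DDM. Project D₁…D_6; terminal Gordon value at t=6 with g = 0.05; discount at r = 0.082.
D_1 = 6.3780
D_2 = 7.4368
D_3 = 8.6713
D_4 = 10.1107
D_5 = 10.8286
D_6 = 11.5974
TV_6 = 12.1773/(0.082−0.05) = 380.5395
P₀ = Σ Dₜ/(1+r)ᵗ + TV_6/(1+r)^6 = 278.1559

$278.16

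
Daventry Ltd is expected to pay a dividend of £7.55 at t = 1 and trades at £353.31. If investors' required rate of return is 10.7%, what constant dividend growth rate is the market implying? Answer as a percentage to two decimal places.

8.56%

From P₀ = D₁/(r − g), the implied growth is g = r − D₁/P₀.
g = 0.107 − 7.55/353.31 = 0.107 − 0.02137 = 0.08563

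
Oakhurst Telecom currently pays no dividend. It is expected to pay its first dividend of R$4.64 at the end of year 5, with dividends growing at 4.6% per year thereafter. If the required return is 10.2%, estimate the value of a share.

Deferred-dividend DDM. At t=4 the remaining stream is a growing perpetuity with first payment D_5 = 4.64.
V_4 = D_5/(r−g) = 4.64/(0.102−0.046) = 82.8571
P₀ = V_4/(1+r)^4 = 82.8571/(1+0.102)^4 = 56.1828

R$56.18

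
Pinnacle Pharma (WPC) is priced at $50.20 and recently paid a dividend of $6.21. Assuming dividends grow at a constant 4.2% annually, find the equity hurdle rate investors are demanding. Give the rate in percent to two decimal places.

Rearranging the constant-growth DDM: r = D₁/P₀ + g.
D₁ = 6.21 × (1 + 0.042) = 6.4708.
r = 6.4708 / 50.20 + 0.042 = 0.12890 + 0.042 = 0.17090

17.09%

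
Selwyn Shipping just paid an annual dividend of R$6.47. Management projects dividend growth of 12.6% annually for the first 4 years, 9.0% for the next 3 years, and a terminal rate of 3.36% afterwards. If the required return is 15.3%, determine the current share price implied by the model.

R$83.24

Three-stage DDM. Project D₁…D_7; terminal Gordon value at t=7 with g = 0.0336; discount at r = 0.153.
D_1 = 7.2852
D_2 = 8.2032
D_3 = 9.2368
D_4 = 10.4006
D_5 = 11.3366
D_6 = 12.3569
D_7 = 13.4691
TV_7 = 13.9216/(0.153−0.0336) = 116.5965
P₀ = Σ Dₜ/(1+r)ᵗ + TV_7/(1+r)^7 = 83.2355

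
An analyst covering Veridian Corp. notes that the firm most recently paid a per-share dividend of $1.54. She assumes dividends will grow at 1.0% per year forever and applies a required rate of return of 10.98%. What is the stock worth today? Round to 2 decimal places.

Gordon growth model: P₀ = D₁/(r − g). D₁ = 1.54 × (1 + 0.01) = 1.5554.
P₀ = 1.5554 / (0.1098 − 0.01) = 1.5554 / 0.0998 = 15.5852

$15.59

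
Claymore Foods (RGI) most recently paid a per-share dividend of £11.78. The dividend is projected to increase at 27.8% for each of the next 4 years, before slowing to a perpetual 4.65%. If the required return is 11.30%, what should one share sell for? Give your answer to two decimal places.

Two-stage DDM. Project D₁…D_4 at 0.278, terminal growth 0.0465, discount at r = 0.113.
D_1 = 15.0548
D_2 = 19.2401
D_3 = 24.5888
D_4 = 31.4245
Terminal value at t=4: TV = D_5/(r−g) = 32.8858/(0.113−0.0465) = 494.5228
P₀ = 15.0548/(1+0.113)^1 + 19.2401/(1+0.113)^2 + 24.5888/(1+0.113)^3 + 31.4245/(1+0.113)^4 + 494.5228/(1+0.113)^4 = 389.6296

£389.63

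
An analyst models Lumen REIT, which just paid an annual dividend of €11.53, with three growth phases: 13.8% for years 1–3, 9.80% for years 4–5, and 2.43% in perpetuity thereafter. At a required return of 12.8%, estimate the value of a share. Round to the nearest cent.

€168.76

Three-stage DDM. Project D₁…D_5; terminal Gordon value at t=5 with g = 0.0243; discount at r = 0.128.
D_1 = 13.1211
D_2 = 14.9319
D_3 = 16.9925
D_4 = 18.6577
D_5 = 20.4862
TV_5 = 20.9840/(0.128−0.0243) = 202.3528
P₀ = Σ Dₜ/(1+r)ᵗ + TV_5/(1+r)^5 = 168.7555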